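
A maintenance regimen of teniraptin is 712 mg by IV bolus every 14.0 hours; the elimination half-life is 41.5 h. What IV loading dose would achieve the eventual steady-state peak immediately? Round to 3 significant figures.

3410 mg

k = ln 2 / 41.5 = 0.01670 h⁻¹
Accumulation ratio R = 1 / (1 − e^(−kτ)) = 1 / (1 − e^(−0.01670×14.0)) = 1 / (1 − 0.7915) = 4.796
Loading dose = maintenance dose × R = 712 × 4.796 ≈ 3410 mg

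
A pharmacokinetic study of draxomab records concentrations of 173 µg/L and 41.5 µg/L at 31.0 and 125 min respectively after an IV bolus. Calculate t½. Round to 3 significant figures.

45.6 minutes

k = ln(C₁/C₂) / (t₂ − t₁) = ln(173/41.5) / (125 − 31.0)
  = 1.428 / 94.00 = 0.01519 min⁻¹
t½ = ln 2 / k = ln 2 / 0.01519 ≈ 45.6 minutes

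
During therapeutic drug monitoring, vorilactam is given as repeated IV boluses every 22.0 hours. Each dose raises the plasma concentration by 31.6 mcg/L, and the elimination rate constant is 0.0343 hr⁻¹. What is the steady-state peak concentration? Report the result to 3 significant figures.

59.6 mcg/L

Fraction remaining after one interval: e^(−kτ) = e^(−0.03430 × 22.0) = 0.4702
R = 1 / (1 − 0.4702) = 1.887
Css,max = 31.6 × 1.887 ≈ 59.6 mcg/L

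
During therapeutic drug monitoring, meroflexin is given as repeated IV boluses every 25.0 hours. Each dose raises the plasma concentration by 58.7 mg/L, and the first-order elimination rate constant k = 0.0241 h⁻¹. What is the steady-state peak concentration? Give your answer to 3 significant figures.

Fraction remaining after one interval: e^(−kτ) = e^(−0.02410 × 25.0) = 0.5474
R = 1 / (1 − 0.5474) = 2.210
Css,max = 58.7 × 2.210 ≈ 130 mg/L

130 mg/L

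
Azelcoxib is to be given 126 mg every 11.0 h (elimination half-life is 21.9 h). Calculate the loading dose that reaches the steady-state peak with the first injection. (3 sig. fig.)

429 mg

k = ln 2 / 21.9 = 0.03165 h⁻¹
Accumulation ratio R = 1 / (1 − e^(−kτ)) = 1 / (1 − e^(−0.03165×11.0)) = 1 / (1 − 0.7060) = 3.401
Loading dose = maintenance dose × R = 126 × 3.401 ≈ 429 mg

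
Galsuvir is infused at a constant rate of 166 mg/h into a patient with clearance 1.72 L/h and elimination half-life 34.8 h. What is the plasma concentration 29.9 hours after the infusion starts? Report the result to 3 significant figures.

Css = rate / CL = 166 / 1.72 = 96.51 µg/mL
k = ln 2 / 34.8 = 0.01992 h⁻¹
C(t) = Css (1 − e^(−kt)) = 96.51 × (1 − e^(−0.5955)) = 96.51 × 0.4487 ≈ 43.3 µg/mL

43.3 µg/mL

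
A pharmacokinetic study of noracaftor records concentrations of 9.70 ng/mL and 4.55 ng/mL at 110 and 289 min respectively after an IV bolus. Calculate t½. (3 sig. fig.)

164 minutes

k = ln(C₁/C₂) / (t₂ − t₁) = ln(9.70/4.55) / (289 − 110)
  = 0.7570 / 179.0 = 0.004229 min⁻¹
t½ = ln 2 / k = ln 2 / 0.004229 ≈ 164 minutes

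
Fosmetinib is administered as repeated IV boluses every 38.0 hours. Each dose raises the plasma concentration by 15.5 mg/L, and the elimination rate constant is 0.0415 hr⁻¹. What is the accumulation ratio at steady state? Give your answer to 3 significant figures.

Fraction remaining after one interval: e^(−kτ) = e^(−0.04150 × 38.0) = 0.2066
R = 1 / (1 − 0.2066) = 1 / 0.7934 ≈ 1.26

1.26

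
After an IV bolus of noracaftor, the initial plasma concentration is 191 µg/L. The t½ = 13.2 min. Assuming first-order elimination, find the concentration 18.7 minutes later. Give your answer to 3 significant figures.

k = ln 2 / 13.2 = 0.05251 min⁻¹
18.7 min is 1.417 half-lives, so C = 191 × (1/2)^1.417 = 191 × 0.3746 ≈ 71.5 µg/L

71.5 µg/L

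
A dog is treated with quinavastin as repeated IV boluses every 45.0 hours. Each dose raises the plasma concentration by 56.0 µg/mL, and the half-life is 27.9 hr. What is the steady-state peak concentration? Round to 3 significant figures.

k = ln 2 / 27.9 = 0.02484 hr⁻¹
Fraction remaining after one interval: e^(−kτ) = e^(−0.02484 × 45.0) = 0.3269
R = 1 / (1 − 0.3269) = 1.486
Css,max = 56.0 × 1.486 ≈ 83.2 µg/mL

83.2 µg/mL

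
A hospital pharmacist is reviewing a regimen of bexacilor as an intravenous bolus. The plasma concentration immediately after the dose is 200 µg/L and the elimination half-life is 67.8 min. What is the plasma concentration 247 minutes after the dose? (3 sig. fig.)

k = ln 2 / 67.8 = 0.01022 min⁻¹
C(t) = C₀ e^(−kt) = 200 × e^(−0.01022 × 247) = 200 × e^(−2.525) = 200 × 0.08004 ≈ 16.0 µg/L

16.0 µg/L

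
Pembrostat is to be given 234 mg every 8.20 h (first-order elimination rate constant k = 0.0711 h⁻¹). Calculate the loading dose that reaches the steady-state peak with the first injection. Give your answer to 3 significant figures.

530 mg

Accumulation ratio R = 1 / (1 − e^(−kτ)) = 1 / (1 − e^(−0.07110×8.20)) = 1 / (1 − 0.5582) = 2.264
Loading dose = maintenance dose × R = 234 × 2.264 ≈ 530 mg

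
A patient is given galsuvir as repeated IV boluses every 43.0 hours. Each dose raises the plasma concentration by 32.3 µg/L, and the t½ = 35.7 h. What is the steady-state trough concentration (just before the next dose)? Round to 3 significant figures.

k = ln 2 / 35.7 = 0.01942 h⁻¹
Fraction remaining after one interval: e^(−kτ) = e^(−0.01942 × 43.0) = 0.4339
R = 1 / (1 − 0.4339) = 1.767
Css,max = 32.3 × 1.767 = 57.06 µg/L
Css,min = Css,max × e^(−kτ) = 57.06 × 0.4339 ≈ 24.8 µg/L

24.8 µg/L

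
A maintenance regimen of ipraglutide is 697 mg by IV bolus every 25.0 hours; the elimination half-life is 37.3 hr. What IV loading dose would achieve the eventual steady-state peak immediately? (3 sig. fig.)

k = ln 2 / 37.3 = 0.01858 hr⁻¹
Accumulation ratio R = 1 / (1 − e^(−kτ)) = 1 / (1 − e^(−0.01858×25.0)) = 1 / (1 − 0.6284) = 2.691
Loading dose = maintenance dose × R = 697 × 2.691 ≈ 1880 mg

1880 mg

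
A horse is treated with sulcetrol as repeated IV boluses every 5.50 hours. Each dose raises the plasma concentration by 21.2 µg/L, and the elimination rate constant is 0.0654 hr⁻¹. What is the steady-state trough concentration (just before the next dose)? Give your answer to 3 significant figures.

Fraction remaining after one interval: e^(−kτ) = e^(−0.06540 × 5.50) = 0.6979
R = 1 / (1 − 0.6979) = 3.310
Css,max = 21.2 × 3.310 = 70.17 µg/L
Css,min = Css,max × e^(−kτ) = 70.17 × 0.6979 ≈ 49.0 µg/L

49.0 µg/L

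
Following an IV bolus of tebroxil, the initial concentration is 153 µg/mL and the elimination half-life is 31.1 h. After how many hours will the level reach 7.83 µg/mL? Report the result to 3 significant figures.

k = ln 2 / 31.1 = 0.02229 h⁻¹
C(t) = C₀ e^(−kt)  ⇒  t = ln(C₀/C) / k
t = ln(153/7.83) / 0.02229 = 2.972 / 0.02229 ≈ 133 hours

133 hours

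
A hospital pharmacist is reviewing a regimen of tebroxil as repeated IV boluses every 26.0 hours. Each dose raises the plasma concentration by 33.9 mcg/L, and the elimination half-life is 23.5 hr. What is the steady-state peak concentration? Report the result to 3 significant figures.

k = ln 2 / 23.5 = 0.02950 hr⁻¹
Fraction remaining after one interval: e^(−kτ) = e^(−0.02950 × 26.0) = 0.4645
R = 1 / (1 − 0.4645) = 1.867
Css,max = 33.9 × 1.867 ≈ 63.3 mcg/L

63.3 mcg/L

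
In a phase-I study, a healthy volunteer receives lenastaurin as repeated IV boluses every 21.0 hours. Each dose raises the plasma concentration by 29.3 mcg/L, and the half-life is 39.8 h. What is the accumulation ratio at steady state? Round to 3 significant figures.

k = ln 2 / 39.8 = 0.01742 h⁻¹
Fraction remaining after one interval: e^(−kτ) = e^(−0.01742 × 21.0) = 0.6937
R = 1 / (1 − 0.6937) = 1 / 0.3063 ≈ 3.26

3.26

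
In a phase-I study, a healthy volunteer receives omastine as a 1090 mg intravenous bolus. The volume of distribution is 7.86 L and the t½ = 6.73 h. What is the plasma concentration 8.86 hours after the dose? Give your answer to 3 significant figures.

C₀ = dose / V = 1090 / 7.86 = 138.7 µg/mL
k = ln 2 / 6.73 = 0.1030 h⁻¹
C(t) = C₀ e^(−kt) = 138.7 × e^(−0.1030 × 8.86) = 138.7 × e^(−0.9125) = 138.7 × 0.4015 ≈ 55.7 µg/mL

55.7 µg/mL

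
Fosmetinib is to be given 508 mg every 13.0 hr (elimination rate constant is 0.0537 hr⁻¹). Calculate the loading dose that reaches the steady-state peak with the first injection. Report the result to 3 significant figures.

Accumulation ratio R = 1 / (1 − e^(−kτ)) = 1 / (1 − e^(−0.05370×13.0)) = 1 / (1 − 0.4975) = 1.990
Loading dose = maintenance dose × R = 508 × 1.990 ≈ 1010 mg

1010 mg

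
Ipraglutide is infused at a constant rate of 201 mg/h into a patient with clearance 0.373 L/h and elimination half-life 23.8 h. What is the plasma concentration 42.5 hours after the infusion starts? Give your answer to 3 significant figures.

Css = rate / CL = 201 / 0.373 = 538.9 µg/mL
k = ln 2 / 23.8 = 0.02912 h⁻¹
C(t) = Css (1 − e^(−kt)) = 538.9 × (1 − e^(−1.238)) = 538.9 × 0.7100 ≈ 383 µg/mL

383 µg/mL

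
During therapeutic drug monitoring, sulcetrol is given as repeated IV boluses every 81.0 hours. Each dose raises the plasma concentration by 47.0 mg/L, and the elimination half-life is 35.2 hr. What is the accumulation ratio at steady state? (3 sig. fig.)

1.25

k = ln 2 / 35.2 = 0.01969 hr⁻¹
Fraction remaining after one interval: e^(−kτ) = e^(−0.01969 × 81.0) = 0.2029
R = 1 / (1 − 0.2029) = 1 / 0.7971 ≈ 1.25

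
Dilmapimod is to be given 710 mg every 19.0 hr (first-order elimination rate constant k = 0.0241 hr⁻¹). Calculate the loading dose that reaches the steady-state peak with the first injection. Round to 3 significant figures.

1930 mg

Accumulation ratio R = 1 / (1 − e^(−kτ)) = 1 / (1 − e^(−0.02410×19.0)) = 1 / (1 − 0.6326) = 2.722
Loading dose = maintenance dose × R = 710 × 2.722 ≈ 1930 mg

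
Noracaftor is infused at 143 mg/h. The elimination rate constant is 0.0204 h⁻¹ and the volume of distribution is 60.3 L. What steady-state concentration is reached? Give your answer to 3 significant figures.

116 µg/mL

CL = k · V = 0.0204 × 60.3 = 1.230 L/h
Css = rate / CL = 143 / 1.230 ≈ 116 µg/mL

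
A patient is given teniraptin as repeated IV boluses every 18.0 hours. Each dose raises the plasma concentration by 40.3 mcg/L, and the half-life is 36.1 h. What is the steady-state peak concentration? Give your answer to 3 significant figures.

k = ln 2 / 36.1 = 0.01920 h⁻¹
Fraction remaining after one interval: e^(−kτ) = e^(−0.01920 × 18.0) = 0.7078
R = 1 / (1 − 0.7078) = 3.422
Css,max = 40.3 × 3.422 ≈ 138 mcg/L

138 mcg/L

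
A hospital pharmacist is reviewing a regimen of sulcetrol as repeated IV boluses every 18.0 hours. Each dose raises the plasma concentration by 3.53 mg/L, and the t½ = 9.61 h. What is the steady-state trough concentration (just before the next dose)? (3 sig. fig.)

k = ln 2 / 9.61 = 0.07213 h⁻¹
Fraction remaining after one interval: e^(−kτ) = e^(−0.07213 × 18.0) = 0.2730
R = 1 / (1 − 0.2730) = 1.376
Css,max = 3.53 × 1.376 = 4.856 mg/L
Css,min = Css,max × e^(−kτ) = 4.856 × 0.2730 ≈ 1.33 mg/L

1.33 mg/L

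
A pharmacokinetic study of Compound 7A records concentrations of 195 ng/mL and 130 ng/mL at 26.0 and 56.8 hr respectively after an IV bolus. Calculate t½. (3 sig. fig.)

k = ln(C₁/C₂) / (t₂ − t₁) = ln(195/130) / (56.8 − 26.0)
  = 0.4055 / 30.80 = 0.01316 hr⁻¹
t½ = ln 2 / k = ln 2 / 0.01316 ≈ 52.7 hours

52.7 hours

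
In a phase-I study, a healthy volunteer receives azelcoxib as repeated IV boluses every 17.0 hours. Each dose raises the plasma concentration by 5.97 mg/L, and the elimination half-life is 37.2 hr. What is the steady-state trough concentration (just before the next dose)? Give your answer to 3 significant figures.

k = ln 2 / 37.2 = 0.01863 hr⁻¹
Fraction remaining after one interval: e^(−kτ) = e^(−0.01863 × 17.0) = 0.7285
R = 1 / (1 − 0.7285) = 3.683
Css,max = 5.97 × 3.683 = 21.99 mg/L
Css,min = Css,max × e^(−kτ) = 21.99 × 0.7285 ≈ 16.0 mg/L

16.0 mg/L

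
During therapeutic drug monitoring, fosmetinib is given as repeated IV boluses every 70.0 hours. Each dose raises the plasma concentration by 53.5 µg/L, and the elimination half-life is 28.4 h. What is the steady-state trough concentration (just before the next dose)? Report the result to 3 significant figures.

11.8 µg/L

k = ln 2 / 28.4 = 0.02441 h⁻¹
Fraction remaining after one interval: e^(−kτ) = e^(−0.02441 × 70.0) = 0.1811
R = 1 / (1 − 0.1811) = 1.221
Css,max = 53.5 × 1.221 = 65.34 µg/L
Css,min = Css,max × e^(−kτ) = 65.34 × 0.1811 ≈ 11.8 µg/L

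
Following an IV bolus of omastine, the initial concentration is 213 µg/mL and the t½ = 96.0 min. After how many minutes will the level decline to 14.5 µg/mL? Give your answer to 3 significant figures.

k = ln 2 / 96.0 = 0.007220 min⁻¹
C(t) = C₀ e^(−kt)  ⇒  t = ln(C₀/C) / k
t = ln(213/14.5) / 0.007220 = 2.687 / 0.007220 ≈ 372 minutes

372 minutes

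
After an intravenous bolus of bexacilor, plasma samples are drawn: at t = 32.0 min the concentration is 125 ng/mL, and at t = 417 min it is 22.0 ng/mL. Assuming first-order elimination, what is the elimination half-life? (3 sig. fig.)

k = ln(C₁/C₂) / (t₂ − t₁) = ln(125/22.0) / (417 − 32.0)
  = 1.737 / 385.0 = 0.004512 min⁻¹
t½ = ln 2 / k = ln 2 / 0.004512 ≈ 154 minutes

154 minutes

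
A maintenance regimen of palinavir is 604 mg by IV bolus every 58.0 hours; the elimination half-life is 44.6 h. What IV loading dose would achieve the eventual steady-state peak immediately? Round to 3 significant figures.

1020 mg

k = ln 2 / 44.6 = 0.01554 h⁻¹
Accumulation ratio R = 1 / (1 − e^(−kτ)) = 1 / (1 − e^(−0.01554×58.0)) = 1 / (1 − 0.4060) = 1.684
Loading dose = maintenance dose × R = 604 × 1.684 ≈ 1020 mg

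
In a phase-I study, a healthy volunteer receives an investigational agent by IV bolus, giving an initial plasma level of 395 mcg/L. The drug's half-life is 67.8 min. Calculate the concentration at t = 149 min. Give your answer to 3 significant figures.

86.1 mcg/L

k = ln 2 / 67.8 = 0.01022 min⁻¹
149 min is 2.198 half-lives, so C = 395 × (1/2)^2.198 = 395 × 0.2180 ≈ 86.1 mcg/L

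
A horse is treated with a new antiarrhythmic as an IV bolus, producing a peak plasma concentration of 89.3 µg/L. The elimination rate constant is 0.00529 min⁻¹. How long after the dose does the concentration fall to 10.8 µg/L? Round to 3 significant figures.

C(t) = C₀ e^(−kt)  ⇒  t = ln(C₀/C) / k
t = ln(89.3/10.8) / 0.005290 = 2.112 / 0.005290 ≈ 399 minutes

399 minutes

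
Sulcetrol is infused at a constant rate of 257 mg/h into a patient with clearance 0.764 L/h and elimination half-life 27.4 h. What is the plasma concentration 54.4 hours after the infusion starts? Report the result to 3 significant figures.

Css = rate / CL = 257 / 0.764 = 336.4 mg/L
k = ln 2 / 27.4 = 0.02530 h⁻¹
C(t) = Css (1 − e^(−kt)) = 336.4 × (1 − e^(−1.376)) = 336.4 × 0.7475 ≈ 251 mg/L

251 mg/L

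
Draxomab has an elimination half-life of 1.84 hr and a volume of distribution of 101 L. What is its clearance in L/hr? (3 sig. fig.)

k = ln 2 / t½ = ln 2 / 1.84 = 0.3767 hr⁻¹
CL = k · V = 0.3767 × 101 ≈ 38.0 L/hr

38.0 L/hr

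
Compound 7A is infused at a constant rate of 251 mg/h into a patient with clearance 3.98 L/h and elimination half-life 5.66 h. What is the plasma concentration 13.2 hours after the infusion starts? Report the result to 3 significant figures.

50.5 µg/mL

Css = rate / CL = 251 / 3.98 = 63.07 µg/mL
k = ln 2 / 5.66 = 0.1225 h⁻¹
C(t) = Css (1 − e^(−kt)) = 63.07 × (1 − e^(−1.617)) = 63.07 × 0.8014 ≈ 50.5 µg/mL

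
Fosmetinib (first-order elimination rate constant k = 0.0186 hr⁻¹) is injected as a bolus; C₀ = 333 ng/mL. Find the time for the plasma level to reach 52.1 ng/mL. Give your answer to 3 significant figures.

C(t) = C₀ e^(−kt)  ⇒  t = ln(C₀/C) / k
t = ln(333/52.1) / 0.01860 = 1.855 / 0.01860 ≈ 99.7 hours

99.7 hours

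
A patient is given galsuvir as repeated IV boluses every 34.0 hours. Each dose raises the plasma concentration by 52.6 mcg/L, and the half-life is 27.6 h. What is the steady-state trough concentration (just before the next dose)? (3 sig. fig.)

39.0 mcg/L

k = ln 2 / 27.6 = 0.02511 h⁻¹
Fraction remaining after one interval: e^(−kτ) = e^(−0.02511 × 34.0) = 0.4258
R = 1 / (1 − 0.4258) = 1.741
Css,max = 52.6 × 1.741 = 91.60 mcg/L
Css,min = Css,max × e^(−kτ) = 91.60 × 0.4258 ≈ 39.0 mcg/L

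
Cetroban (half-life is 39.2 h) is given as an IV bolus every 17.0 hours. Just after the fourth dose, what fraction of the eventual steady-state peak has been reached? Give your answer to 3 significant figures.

k = ln 2 / 39.2 = 0.01768 h⁻¹
f_n = 1 − e^(−nkτ) = 1 − e^(−4 × 0.01768 × 17.0) = 1 − e^(−1.202) = 1 − 0.3005 ≈ 0.700

0.700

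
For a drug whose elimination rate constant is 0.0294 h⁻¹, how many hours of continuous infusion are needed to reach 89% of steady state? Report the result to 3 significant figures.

75.1 hours

f = 1 − e^(−kt)  ⇒  t = −ln(1 − f) / k
t = −ln(1 − 0.89) / 0.02940 = 2.207 / 0.02940 ≈ 75.1 hours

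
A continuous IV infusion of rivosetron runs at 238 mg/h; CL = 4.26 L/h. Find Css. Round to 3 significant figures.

55.9 mg/L

Css = infusion rate / CL = 238 / 4.26 ≈ 55.9 mg/L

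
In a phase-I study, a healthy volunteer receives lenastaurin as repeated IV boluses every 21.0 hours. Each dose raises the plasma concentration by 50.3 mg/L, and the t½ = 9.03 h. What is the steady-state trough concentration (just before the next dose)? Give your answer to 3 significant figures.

k = ln 2 / 9.03 = 0.07676 h⁻¹
Fraction remaining after one interval: e^(−kτ) = e^(−0.07676 × 21.0) = 0.1995
R = 1 / (1 − 0.1995) = 1.249
Css,max = 50.3 × 1.249 = 62.84 mg/L
Css,min = Css,max × e^(−kτ) = 62.84 × 0.1995 ≈ 12.5 mg/L

12.5 mg/L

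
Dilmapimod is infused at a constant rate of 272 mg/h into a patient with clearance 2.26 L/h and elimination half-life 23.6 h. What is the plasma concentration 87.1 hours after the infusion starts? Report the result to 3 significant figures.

111 µg/mL

Css = rate / CL = 272 / 2.26 = 120.4 µg/mL
k = ln 2 / 23.6 = 0.02937 h⁻¹
C(t) = Css (1 − e^(−kt)) = 120.4 × (1 − e^(−2.558)) = 120.4 × 0.9226 ≈ 111 µg/mL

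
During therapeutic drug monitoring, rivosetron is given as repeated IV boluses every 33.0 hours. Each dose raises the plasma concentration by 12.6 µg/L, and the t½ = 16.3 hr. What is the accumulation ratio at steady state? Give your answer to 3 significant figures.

k = ln 2 / 16.3 = 0.04252 hr⁻¹
Fraction remaining after one interval: e^(−kτ) = e^(−0.04252 × 33.0) = 0.2458
R = 1 / (1 − 0.2458) = 1 / 0.7542 ≈ 1.33

1.33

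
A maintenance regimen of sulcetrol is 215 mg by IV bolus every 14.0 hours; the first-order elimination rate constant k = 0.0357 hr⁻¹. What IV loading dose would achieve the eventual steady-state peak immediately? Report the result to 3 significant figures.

Accumulation ratio R = 1 / (1 − e^(−kτ)) = 1 / (1 − e^(−0.03570×14.0)) = 1 / (1 − 0.6067) = 2.542
Loading dose = maintenance dose × R = 215 × 2.542 ≈ 547 mg

547 mg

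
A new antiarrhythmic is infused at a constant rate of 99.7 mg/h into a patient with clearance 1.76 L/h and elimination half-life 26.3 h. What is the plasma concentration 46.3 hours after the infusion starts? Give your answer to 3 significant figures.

Css = rate / CL = 99.7 / 1.76 = 56.65 mg/L
k = ln 2 / 26.3 = 0.02636 h⁻¹
C(t) = Css (1 − e^(−kt)) = 56.65 × (1 − e^(−1.220)) = 56.65 × 0.7048 ≈ 39.9 mg/L

39.9 mg/L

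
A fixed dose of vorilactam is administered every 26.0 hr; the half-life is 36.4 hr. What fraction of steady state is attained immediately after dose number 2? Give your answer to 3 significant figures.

k = ln 2 / 36.4 = 0.01904 hr⁻¹
f_n = 1 − e^(−nkτ) = 1 − e^(−2 × 0.01904 × 26.0) = 1 − e^(−0.9902) = 1 − 0.3715 ≈ 0.629

0.629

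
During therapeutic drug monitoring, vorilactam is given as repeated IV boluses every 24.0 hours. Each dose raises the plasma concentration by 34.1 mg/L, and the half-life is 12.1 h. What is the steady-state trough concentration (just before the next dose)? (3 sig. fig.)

11.5 mg/L

k = ln 2 / 12.1 = 0.05728 h⁻¹
Fraction remaining after one interval: e^(−kτ) = e^(−0.05728 × 24.0) = 0.2529
R = 1 / (1 − 0.2529) = 1.338
Css,max = 34.1 × 1.338 = 45.64 mg/L
Css,min = Css,max × e^(−kτ) = 45.64 × 0.2529 ≈ 11.5 mg/L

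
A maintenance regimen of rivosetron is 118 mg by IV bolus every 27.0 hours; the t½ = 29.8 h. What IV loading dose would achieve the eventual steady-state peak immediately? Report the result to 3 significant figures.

k = ln 2 / 29.8 = 0.02326 h⁻¹
Accumulation ratio R = 1 / (1 − e^(−kτ)) = 1 / (1 − e^(−0.02326×27.0)) = 1 / (1 − 0.5336) = 2.144
Loading dose = maintenance dose × R = 118 × 2.144 ≈ 253 mg

253 mg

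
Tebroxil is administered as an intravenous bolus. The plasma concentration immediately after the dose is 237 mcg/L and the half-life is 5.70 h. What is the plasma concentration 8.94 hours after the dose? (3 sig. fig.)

79.9 mcg/L

k = ln 2 / 5.70 = 0.1216 h⁻¹
C(t) = C₀ e^(−kt) = 237 × e^(−0.1216 × 8.94) = 237 × e^(−1.087) = 237 × 0.3372 ≈ 79.9 mcg/L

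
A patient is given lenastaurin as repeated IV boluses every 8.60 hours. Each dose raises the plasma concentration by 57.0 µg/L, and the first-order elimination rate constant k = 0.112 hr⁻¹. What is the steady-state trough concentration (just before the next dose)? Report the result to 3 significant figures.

Fraction remaining after one interval: e^(−kτ) = e^(−0.1120 × 8.60) = 0.3817
R = 1 / (1 − 0.3817) = 1.617
Css,max = 57.0 × 1.617 = 92.18 µg/L
Css,min = Css,max × e^(−kτ) = 92.18 × 0.3817 ≈ 35.2 µg/L

35.2 µg/L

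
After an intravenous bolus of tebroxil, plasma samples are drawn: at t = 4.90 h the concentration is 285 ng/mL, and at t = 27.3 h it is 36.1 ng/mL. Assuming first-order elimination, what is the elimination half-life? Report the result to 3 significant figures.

k = ln(C₁/C₂) / (t₂ − t₁) = ln(285/36.1) / (27.3 − 4.90)
  = 2.066 / 22.40 = 0.09224 h⁻¹
t½ = ln 2 / k = ln 2 / 0.09224 ≈ 7.51 hours

7.51 hours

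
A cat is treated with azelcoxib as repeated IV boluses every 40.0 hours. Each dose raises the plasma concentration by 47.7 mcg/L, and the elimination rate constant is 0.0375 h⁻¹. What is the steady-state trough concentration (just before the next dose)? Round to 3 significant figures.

Fraction remaining after one interval: e^(−kτ) = e^(−0.03750 × 40.0) = 0.2231
R = 1 / (1 − 0.2231) = 1.287
Css,max = 47.7 × 1.287 = 61.40 mcg/L
Css,min = Css,max × e^(−kτ) = 61.40 × 0.2231 ≈ 13.7 mcg/L

13.7 mcg/L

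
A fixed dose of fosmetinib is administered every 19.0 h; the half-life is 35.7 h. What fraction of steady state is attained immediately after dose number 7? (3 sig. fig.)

0.924

k = ln 2 / 35.7 = 0.01942 h⁻¹
f_n = 1 − e^(−nkτ) = 1 − e^(−7 × 0.01942 × 19.0) = 1 − e^(−2.582) = 1 − 0.07560 ≈ 0.924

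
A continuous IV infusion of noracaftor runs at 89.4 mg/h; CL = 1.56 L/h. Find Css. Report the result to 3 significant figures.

Css = infusion rate / CL = 89.4 / 1.56 ≈ 57.3 µg/mL

57.3 µg/mL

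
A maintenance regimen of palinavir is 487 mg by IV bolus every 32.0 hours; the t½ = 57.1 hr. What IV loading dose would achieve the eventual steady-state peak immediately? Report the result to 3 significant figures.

k = ln 2 / 57.1 = 0.01214 hr⁻¹
Accumulation ratio R = 1 / (1 − e^(−kτ)) = 1 / (1 − e^(−0.01214×32.0)) = 1 / (1 − 0.6781) = 3.107
Loading dose = maintenance dose × R = 487 × 3.107 ≈ 1510 mg

1510 mg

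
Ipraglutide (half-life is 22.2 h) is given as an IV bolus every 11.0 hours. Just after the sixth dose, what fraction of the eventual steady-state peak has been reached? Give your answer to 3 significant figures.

k = ln 2 / 22.2 = 0.03122 h⁻¹
f_n = 1 − e^(−nkτ) = 1 − e^(−6 × 0.03122 × 11.0) = 1 − e^(−2.061) = 1 − 0.1274 ≈ 0.873

0.873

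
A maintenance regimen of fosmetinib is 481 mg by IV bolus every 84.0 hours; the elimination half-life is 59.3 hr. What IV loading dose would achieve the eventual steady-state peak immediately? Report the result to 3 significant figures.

k = ln 2 / 59.3 = 0.01169 hr⁻¹
Accumulation ratio R = 1 / (1 − e^(−kτ)) = 1 / (1 − e^(−0.01169×84.0)) = 1 / (1 − 0.3746) = 1.599
Loading dose = maintenance dose × R = 481 × 1.599 ≈ 769 mg

769 mg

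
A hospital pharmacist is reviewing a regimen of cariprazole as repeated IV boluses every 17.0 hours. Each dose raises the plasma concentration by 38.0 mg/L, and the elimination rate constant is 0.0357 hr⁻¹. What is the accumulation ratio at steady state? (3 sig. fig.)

Fraction remaining after one interval: e^(−kτ) = e^(−0.03570 × 17.0) = 0.5450
R = 1 / (1 − 0.5450) = 1 / 0.4550 ≈ 2.20

2.20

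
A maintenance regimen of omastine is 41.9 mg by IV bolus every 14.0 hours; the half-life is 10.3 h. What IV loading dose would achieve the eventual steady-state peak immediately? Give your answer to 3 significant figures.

68.7 mg

k = ln 2 / 10.3 = 0.06730 h⁻¹
Accumulation ratio R = 1 / (1 − e^(−kτ)) = 1 / (1 − e^(−0.06730×14.0)) = 1 / (1 − 0.3898) = 1.639
Loading dose = maintenance dose × R = 41.9 × 1.639 ≈ 68.7 mg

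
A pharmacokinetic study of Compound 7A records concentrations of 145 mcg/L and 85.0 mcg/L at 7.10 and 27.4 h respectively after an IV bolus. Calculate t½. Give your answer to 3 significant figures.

k = ln(C₁/C₂) / (t₂ − t₁) = ln(145/85.0) / (27.4 − 7.10)
  = 0.5341 / 20.30 = 0.02631 h⁻¹
t½ = ln 2 / k = ln 2 / 0.02631 ≈ 26.3 hours

26.3 hours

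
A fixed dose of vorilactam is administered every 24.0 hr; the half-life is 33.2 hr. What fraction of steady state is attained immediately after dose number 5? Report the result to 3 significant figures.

k = ln 2 / 33.2 = 0.02088 hr⁻¹
f_n = 1 − e^(−nkτ) = 1 − e^(−5 × 0.02088 × 24.0) = 1 − e^(−2.505) = 1 − 0.08165 ≈ 0.918

0.918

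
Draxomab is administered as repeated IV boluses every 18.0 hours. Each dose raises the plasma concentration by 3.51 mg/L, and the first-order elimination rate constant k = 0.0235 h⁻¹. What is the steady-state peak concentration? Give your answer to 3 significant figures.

Fraction remaining after one interval: e^(−kτ) = e^(−0.02350 × 18.0) = 0.6551
R = 1 / (1 − 0.6551) = 2.899
Css,max = 3.51 × 2.899 ≈ 10.2 mg/L

10.2 mg/L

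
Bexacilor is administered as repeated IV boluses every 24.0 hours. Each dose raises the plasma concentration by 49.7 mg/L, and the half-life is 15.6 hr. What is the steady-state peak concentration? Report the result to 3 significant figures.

75.8 mg/L

k = ln 2 / 15.6 = 0.04443 hr⁻¹
Fraction remaining after one interval: e^(−kτ) = e^(−0.04443 × 24.0) = 0.3443
R = 1 / (1 − 0.3443) = 1.525
Css,max = 49.7 × 1.525 ≈ 75.8 mg/L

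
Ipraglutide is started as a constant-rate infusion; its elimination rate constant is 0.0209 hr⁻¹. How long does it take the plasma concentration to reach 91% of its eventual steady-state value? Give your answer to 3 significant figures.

f = 1 − e^(−kt)  ⇒  t = −ln(1 − f) / k
t = −ln(1 − 0.91) / 0.02090 = 2.408 / 0.02090 ≈ 115 hours

115 hours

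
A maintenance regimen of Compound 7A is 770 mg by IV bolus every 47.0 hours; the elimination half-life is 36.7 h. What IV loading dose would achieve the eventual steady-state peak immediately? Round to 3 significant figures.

k = ln 2 / 36.7 = 0.01889 h⁻¹
Accumulation ratio R = 1 / (1 − e^(−kτ)) = 1 / (1 − e^(−0.01889×47.0)) = 1 / (1 − 0.4116) = 1.700
Loading dose = maintenance dose × R = 770 × 1.700 ≈ 1310 mg

1310 mg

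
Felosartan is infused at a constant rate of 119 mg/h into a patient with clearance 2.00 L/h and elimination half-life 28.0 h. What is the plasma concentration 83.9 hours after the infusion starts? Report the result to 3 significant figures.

Css = rate / CL = 119 / 2.00 = 59.50 µg/mL
k = ln 2 / 28.0 = 0.02476 h⁻¹
C(t) = Css (1 − e^(−kt)) = 59.50 × (1 − e^(−2.077)) = 59.50 × 0.8747 ≈ 52.0 µg/mL

52.0 µg/mL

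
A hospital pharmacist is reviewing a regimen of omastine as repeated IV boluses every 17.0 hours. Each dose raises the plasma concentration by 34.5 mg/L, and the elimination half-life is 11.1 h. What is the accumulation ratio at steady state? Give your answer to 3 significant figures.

k = ln 2 / 11.1 = 0.06245 h⁻¹
Fraction remaining after one interval: e^(−kτ) = e^(−0.06245 × 17.0) = 0.3459
R = 1 / (1 − 0.3459) = 1 / 0.6541 ≈ 1.53

1.53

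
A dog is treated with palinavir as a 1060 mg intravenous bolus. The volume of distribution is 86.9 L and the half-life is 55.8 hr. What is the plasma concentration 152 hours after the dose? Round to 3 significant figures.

1.85 mg/L

C₀ = dose / V = 1060 / 86.9 = 12.20 mg/L
k = ln 2 / 55.8 = 0.01242 hr⁻¹
C(t) = C₀ e^(−kt) = 12.20 × e^(−0.01242 × 152) = 12.20 × e^(−1.888) = 12.20 × 0.1514 ≈ 1.85 mg/L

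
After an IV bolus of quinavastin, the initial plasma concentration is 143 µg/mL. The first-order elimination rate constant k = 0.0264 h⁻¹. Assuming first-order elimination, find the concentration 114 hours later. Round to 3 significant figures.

C(t) = C₀ e^(−kt) = 143 × e^(−0.02640 × 114) = 143 × e^(−3.010) = 143 × 0.04931 ≈ 7.05 µg/mL

7.05 µg/mL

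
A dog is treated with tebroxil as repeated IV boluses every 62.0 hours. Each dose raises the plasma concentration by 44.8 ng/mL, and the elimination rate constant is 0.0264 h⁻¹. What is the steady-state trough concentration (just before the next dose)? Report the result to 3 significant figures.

10.8 ng/mL

Fraction remaining after one interval: e^(−kτ) = e^(−0.02640 × 62.0) = 0.1946
R = 1 / (1 − 0.1946) = 1.242
Css,max = 44.8 × 1.242 = 55.62 ng/mL
Css,min = Css,max × e^(−kτ) = 55.62 × 0.1946 ≈ 10.8 ng/mL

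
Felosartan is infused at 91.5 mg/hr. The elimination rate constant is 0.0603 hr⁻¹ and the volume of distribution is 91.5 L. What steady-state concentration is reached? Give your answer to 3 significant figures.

16.6 µg/mL

CL = k · V = 0.0603 × 91.5 = 5.517 L/hr
Css = rate / CL = 91.5 / 5.517 ≈ 16.6 µg/mL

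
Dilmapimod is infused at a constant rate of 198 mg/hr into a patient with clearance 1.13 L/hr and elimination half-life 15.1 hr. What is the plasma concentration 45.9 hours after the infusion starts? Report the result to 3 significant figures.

154 µg/mL

Css = rate / CL = 198 / 1.13 = 175.2 µg/mL
k = ln 2 / 15.1 = 0.04590 hr⁻¹
C(t) = Css (1 − e^(−kt)) = 175.2 × (1 − e^(−2.107)) = 175.2 × 0.8784 ≈ 154 µg/mL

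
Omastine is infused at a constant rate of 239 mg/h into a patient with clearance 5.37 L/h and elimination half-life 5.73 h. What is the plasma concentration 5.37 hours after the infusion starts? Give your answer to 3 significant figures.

21.3 µg/mL

Css = rate / CL = 239 / 5.37 = 44.51 µg/mL
k = ln 2 / 5.73 = 0.1210 h⁻¹
C(t) = Css (1 − e^(−kt)) = 44.51 × (1 − e^(−0.6496)) = 44.51 × 0.4777 ≈ 21.3 µg/mL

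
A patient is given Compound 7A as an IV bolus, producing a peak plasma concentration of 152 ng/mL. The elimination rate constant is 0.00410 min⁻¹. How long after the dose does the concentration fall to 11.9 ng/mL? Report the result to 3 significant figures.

621 minutes

C(t) = C₀ e^(−kt)  ⇒  t = ln(C₀/C) / k
t = ln(152/11.9) / 0.004100 = 2.547 / 0.004100 ≈ 621 minutes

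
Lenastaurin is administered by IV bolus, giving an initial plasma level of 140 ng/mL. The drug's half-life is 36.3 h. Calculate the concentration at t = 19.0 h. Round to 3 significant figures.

97.4 ng/mL

k = ln 2 / 36.3 = 0.01909 h⁻¹
C(t) = C₀ e^(−kt) = 140 × e^(−0.01909 × 19.0) = 140 × e^(−0.3628) = 140 × 0.6957 ≈ 97.4 ng/mL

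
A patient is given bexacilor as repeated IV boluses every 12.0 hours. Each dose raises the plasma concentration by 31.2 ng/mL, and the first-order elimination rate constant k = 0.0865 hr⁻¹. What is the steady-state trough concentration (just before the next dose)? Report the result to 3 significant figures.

Fraction remaining after one interval: e^(−kτ) = e^(−0.08650 × 12.0) = 0.3542
R = 1 / (1 − 0.3542) = 1.548
Css,max = 31.2 × 1.548 = 48.31 ng/mL
Css,min = Css,max × e^(−kτ) = 48.31 × 0.3542 ≈ 17.1 ng/mL

17.1 ng/mL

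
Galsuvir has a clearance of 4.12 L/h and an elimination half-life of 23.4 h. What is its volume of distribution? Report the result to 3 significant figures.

139 L

k = ln 2 / t½ = ln 2 / 23.4 = 0.02962 h⁻¹
V = CL / k = 4.12 / 0.02962 ≈ 139 L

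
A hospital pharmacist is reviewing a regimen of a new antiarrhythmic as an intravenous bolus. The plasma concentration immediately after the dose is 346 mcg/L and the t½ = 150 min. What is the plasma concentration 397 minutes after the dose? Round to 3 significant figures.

55.3 mcg/L

k = ln 2 / 150 = 0.004621 min⁻¹
397 min is 2.647 half-lives, so C = 346 × (1/2)^2.647 = 346 × 0.1597 ≈ 55.3 mcg/L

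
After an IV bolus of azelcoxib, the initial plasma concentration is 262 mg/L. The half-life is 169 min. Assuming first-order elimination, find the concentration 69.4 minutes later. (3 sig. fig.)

197 mg/L

k = ln 2 / 169 = 0.004101 min⁻¹
C(t) = C₀ e^(−kt) = 262 × e^(−0.004101 × 69.4) = 262 × e^(−0.2846) = 262 × 0.7523 ≈ 197 mg/L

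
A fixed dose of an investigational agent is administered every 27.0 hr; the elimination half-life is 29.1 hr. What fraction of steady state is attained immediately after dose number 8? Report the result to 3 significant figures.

0.994

k = ln 2 / 29.1 = 0.02382 hr⁻¹
f_n = 1 − e^(−nkτ) = 1 − e^(−8 × 0.02382 × 27.0) = 1 − e^(−5.145) = 1 − 0.005828 ≈ 0.994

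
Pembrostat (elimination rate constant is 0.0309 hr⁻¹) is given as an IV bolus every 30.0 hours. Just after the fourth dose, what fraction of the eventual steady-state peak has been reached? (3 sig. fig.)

0.975

f_n = 1 − e^(−nkτ) = 1 − e^(−4 × 0.03090 × 30.0) = 1 − e^(−3.708) = 1 − 0.02453 ≈ 0.975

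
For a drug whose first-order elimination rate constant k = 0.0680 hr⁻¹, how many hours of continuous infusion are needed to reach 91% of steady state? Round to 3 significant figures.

35.4 hours

f = 1 − e^(−kt)  ⇒  t = −ln(1 − f) / k
t = −ln(1 − 0.91) / 0.06800 = 2.408 / 0.06800 ≈ 35.4 hours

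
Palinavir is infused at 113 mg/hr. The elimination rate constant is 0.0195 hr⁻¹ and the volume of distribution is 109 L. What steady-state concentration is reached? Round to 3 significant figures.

CL = k · V = 0.0195 × 109 = 2.126 L/hr
Css = rate / CL = 113 / 2.126 ≈ 53.2 µg/mL

53.2 µg/mL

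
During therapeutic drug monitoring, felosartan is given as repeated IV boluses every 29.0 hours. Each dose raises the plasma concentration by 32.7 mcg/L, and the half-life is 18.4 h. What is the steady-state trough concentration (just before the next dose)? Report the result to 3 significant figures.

k = ln 2 / 18.4 = 0.03767 h⁻¹
Fraction remaining after one interval: e^(−kτ) = e^(−0.03767 × 29.0) = 0.3354
R = 1 / (1 − 0.3354) = 1.505
Css,max = 32.7 × 1.505 = 49.20 mcg/L
Css,min = Css,max × e^(−kτ) = 49.20 × 0.3354 ≈ 16.5 mcg/L

16.5 mcg/L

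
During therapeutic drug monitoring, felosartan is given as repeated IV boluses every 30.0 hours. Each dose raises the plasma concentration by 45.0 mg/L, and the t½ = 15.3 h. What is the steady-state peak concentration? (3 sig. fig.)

60.6 mg/L

k = ln 2 / 15.3 = 0.04530 h⁻¹
Fraction remaining after one interval: e^(−kτ) = e^(−0.04530 × 30.0) = 0.2569
R = 1 / (1 − 0.2569) = 1.346
Css,max = 45.0 × 1.346 ≈ 60.6 mg/L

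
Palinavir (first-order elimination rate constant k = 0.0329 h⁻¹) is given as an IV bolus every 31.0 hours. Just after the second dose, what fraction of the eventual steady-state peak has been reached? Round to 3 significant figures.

f_n = 1 − e^(−nkτ) = 1 − e^(−2 × 0.03290 × 31.0) = 1 − e^(−2.040) = 1 − 0.1301 ≈ 0.870

0.870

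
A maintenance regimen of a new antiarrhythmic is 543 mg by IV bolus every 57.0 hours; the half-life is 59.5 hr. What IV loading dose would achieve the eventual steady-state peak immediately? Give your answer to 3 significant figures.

1120 mg

k = ln 2 / 59.5 = 0.01165 hr⁻¹
Accumulation ratio R = 1 / (1 − e^(−kτ)) = 1 / (1 − e^(−0.01165×57.0)) = 1 / (1 − 0.5148) = 2.061
Loading dose = maintenance dose × R = 543 × 2.061 ≈ 1120 mg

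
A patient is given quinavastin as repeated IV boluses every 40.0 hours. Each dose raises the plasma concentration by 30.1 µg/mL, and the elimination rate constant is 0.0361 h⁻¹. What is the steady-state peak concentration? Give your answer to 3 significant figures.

39.4 µg/mL

Fraction remaining after one interval: e^(−kτ) = e^(−0.03610 × 40.0) = 0.2360
R = 1 / (1 − 0.2360) = 1.309
Css,max = 30.1 × 1.309 ≈ 39.4 µg/mL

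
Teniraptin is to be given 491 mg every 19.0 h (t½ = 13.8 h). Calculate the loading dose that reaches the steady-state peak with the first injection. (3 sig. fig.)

798 mg

k = ln 2 / 13.8 = 0.05023 h⁻¹
Accumulation ratio R = 1 / (1 − e^(−kτ)) = 1 / (1 − e^(−0.05023×19.0)) = 1 / (1 − 0.3851) = 1.626
Loading dose = maintenance dose × R = 491 × 1.626 ≈ 798 mg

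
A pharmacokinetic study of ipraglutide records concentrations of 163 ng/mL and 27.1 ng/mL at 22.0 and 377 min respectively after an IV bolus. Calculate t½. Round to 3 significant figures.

k = ln(C₁/C₂) / (t₂ − t₁) = ln(163/27.1) / (377 − 22.0)
  = 1.794 / 355.0 = 0.005054 min⁻¹
t½ = ln 2 / k = ln 2 / 0.005054 ≈ 137 minutes

137 minutes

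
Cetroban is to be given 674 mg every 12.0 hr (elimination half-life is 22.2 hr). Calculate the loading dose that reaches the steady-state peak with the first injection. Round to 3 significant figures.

2160 mg

k = ln 2 / 22.2 = 0.03122 hr⁻¹
Accumulation ratio R = 1 / (1 − e^(−kτ)) = 1 / (1 − e^(−0.03122×12.0)) = 1 / (1 − 0.6875) = 3.200
Loading dose = maintenance dose × R = 674 × 3.200 ≈ 2160 mg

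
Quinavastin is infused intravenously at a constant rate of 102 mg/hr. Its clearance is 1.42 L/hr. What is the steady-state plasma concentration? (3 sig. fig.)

71.8 mg/L

Css = infusion rate / CL = 102 / 1.42 ≈ 71.8 mg/L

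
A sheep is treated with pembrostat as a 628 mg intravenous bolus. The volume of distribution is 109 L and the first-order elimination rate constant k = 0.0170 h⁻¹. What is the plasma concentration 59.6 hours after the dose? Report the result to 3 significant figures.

2.09 mg/L

C₀ = dose / V = 628 / 109 = 5.761 mg/L
C(t) = C₀ e^(−kt) = 5.761 × e^(−0.01700 × 59.6) = 5.761 × e^(−1.013) = 5.761 × 0.3631 ≈ 2.09 mg/L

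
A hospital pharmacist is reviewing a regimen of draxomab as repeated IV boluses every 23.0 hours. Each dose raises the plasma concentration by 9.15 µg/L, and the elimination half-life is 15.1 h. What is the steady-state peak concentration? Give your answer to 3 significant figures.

14.0 µg/L

k = ln 2 / 15.1 = 0.04590 h⁻¹
Fraction remaining after one interval: e^(−kτ) = e^(−0.04590 × 23.0) = 0.3479
R = 1 / (1 − 0.3479) = 1.534
Css,max = 9.15 × 1.534 ≈ 14.0 µg/L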